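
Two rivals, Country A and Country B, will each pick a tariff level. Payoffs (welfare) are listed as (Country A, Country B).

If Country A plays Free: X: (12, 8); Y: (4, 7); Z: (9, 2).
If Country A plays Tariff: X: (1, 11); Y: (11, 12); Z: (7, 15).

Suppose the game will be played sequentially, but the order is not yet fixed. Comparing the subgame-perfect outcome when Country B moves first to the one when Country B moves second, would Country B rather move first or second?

If Country A leads: Country B's best replies are Free→X, Tariff→Z; Country A's induced payoffs 12, 7; outcome (Free, X), payoffs (12, 8).
If Country B leads: Country A's best replies are X→Free, Y→Tariff, Z→Free; Country B's induced payoffs 8, 12, 2; outcome (Tariff, Y), payoffs (11, 12).
Country B gets 12 moving first and 8 moving second, so Country B prefers to move first.

first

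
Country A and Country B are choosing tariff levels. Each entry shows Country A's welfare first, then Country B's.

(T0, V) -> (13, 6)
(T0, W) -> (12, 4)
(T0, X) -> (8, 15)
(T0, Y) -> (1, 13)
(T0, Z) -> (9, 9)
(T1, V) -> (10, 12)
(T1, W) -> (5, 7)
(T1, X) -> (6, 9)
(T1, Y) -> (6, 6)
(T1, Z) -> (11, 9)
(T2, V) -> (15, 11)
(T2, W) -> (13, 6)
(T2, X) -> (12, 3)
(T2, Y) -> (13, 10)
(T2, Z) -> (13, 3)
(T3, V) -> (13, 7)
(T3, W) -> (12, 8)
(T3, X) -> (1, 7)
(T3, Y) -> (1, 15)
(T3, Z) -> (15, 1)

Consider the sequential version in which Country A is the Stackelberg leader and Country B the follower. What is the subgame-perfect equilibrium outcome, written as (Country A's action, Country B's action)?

Backward induction with Country A moving first.
- T0: Country B compares 6, 4, 15, 13, 9 and picks X; Country A would get 8.
- T1: Country B compares 12, 7, 9, 6, 9 and picks V; Country A would get 10.
- T2: Country B compares 11, 6, 3, 10, 3 and picks V; Country A would get 15.
- T3: Country B compares 7, 8, 7, 15, 1 and picks Y; Country A would get 1.
Maximizing over 8, 10, 15, 1, Country A chooses T2. Subgame-perfect outcome: (T2, V) with payoffs (15, 11).

(T2, V)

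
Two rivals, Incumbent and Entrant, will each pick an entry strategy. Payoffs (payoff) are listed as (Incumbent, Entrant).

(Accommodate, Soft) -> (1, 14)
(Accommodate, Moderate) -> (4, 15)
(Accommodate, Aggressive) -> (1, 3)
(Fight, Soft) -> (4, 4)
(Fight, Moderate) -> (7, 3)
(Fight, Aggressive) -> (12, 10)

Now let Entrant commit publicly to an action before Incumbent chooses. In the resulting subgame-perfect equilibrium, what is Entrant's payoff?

Backward induction with Entrant moving first.
- Soft: BR = Fight, leader payoff 4.
- Moderate: BR = Fight, leader payoff 3.
- Aggressive: BR = Fight, leader payoff 10.
Among 4, 3, 10, the best is 10 at Aggressive. Subgame-perfect outcome: (Fight, Aggressive) with payoffs (12, 10).

10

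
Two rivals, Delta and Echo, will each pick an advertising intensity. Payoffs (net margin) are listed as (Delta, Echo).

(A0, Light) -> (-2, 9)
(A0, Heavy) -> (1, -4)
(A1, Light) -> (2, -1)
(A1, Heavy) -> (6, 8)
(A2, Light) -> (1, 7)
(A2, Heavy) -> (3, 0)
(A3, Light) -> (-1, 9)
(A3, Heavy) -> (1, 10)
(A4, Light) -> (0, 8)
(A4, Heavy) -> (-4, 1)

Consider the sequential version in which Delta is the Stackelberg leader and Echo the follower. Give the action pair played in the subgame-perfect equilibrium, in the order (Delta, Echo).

(A1, Heavy)

Work backward from Echo's decision.
- A0: Echo compares 9, -4 and picks Light; Delta would get -2.
- A1: Echo compares -1, 8 and picks Heavy; Delta would get 6.
- A2: Echo compares 7, 0 and picks Light; Delta would get 1.
- A3: Echo compares 9, 10 and picks Heavy; Delta would get 1.
- A4: Echo compares 8, 1 and picks Light; Delta would get 0.
Maximizing over -2, 6, 1, 1, 0, Delta chooses A1. Subgame-perfect outcome: (A1, Heavy) with payoffs (6, 8).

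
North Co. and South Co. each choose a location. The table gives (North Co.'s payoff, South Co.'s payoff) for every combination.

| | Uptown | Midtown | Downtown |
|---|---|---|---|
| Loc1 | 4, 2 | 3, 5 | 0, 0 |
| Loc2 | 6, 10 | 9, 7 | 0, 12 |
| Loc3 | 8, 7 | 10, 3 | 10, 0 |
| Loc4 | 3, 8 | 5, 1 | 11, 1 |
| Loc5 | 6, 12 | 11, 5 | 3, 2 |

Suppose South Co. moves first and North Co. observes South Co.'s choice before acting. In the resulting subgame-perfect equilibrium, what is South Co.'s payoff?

Solve by backward induction (South Co. leads).
- Uptown: North Co. compares 4, 6, 8, 3, 6 and picks Loc3; South Co. would get 7.
- Midtown: North Co. compares 3, 9, 10, 5, 11 and picks Loc5; South Co. would get 5.
- Downtown: North Co. compares 0, 0, 10, 11, 3 and picks Loc4; South Co. would get 1.
South Co.'s induced payoffs are 7, 5, 1, so South Co. commits to Uptown. Subgame-perfect outcome: (Loc3, Uptown) with payoffs (8, 7).

7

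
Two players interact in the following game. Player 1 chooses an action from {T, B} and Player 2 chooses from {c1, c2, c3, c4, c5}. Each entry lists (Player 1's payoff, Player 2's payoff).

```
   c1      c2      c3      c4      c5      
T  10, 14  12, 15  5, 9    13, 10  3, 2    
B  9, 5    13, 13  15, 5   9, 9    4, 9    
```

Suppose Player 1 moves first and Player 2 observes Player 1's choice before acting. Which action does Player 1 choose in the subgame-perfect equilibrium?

Solve by backward induction (Player 1 leads).
- T: Player 2 compares 14, 15, 9, 10, 2 and picks c2; Player 1 would get 12.
- B: Player 2 compares 5, 13, 5, 9, 9 and picks c2; Player 1 would get 13.
Player 1's induced payoffs are 12, 13, so Player 1 commits to B. Subgame-perfect outcome: (B, c2) with payoffs (13, 13).

B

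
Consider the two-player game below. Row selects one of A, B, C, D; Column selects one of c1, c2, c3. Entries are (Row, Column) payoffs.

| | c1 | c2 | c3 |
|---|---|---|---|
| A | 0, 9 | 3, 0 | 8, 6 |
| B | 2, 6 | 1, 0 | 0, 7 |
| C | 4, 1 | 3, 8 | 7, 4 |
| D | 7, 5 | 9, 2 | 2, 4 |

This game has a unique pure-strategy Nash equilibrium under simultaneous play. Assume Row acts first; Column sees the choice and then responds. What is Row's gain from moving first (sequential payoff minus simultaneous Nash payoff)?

0

Solve by backward induction (Row leads).
- A: Column compares 9, 0, 6 and picks c1; Row would get 0.
- B: Column compares 6, 0, 7 and picks c3; Row would get 0.
- C: Column compares 1, 8, 4 and picks c2; Row would get 3.
- D: Column compares 5, 2, 4 and picks c1; Row would get 7.
Row's induced payoffs are 0, 0, 3, 7, so Row commits to D. Subgame-perfect outcome: (D, c1) with payoffs (7, 5).
Now find the simultaneous Nash equilibrium.
Row's best replies: c1→D; c2→D; c3→A.
Column's best replies: A→c1; B→c3; C→c2; D→c1.
Only (D, c1) has each player best-responding; Nash payoffs (7, 5).
Row's commitment gain: 7 − 7 = 0.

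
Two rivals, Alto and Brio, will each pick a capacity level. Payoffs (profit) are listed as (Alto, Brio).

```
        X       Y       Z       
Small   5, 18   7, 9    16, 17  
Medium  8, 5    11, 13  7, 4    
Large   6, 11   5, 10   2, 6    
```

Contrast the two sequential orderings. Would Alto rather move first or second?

If Alto leads: Brio's best replies are Small→X, Medium→Y, Large→X; Alto's induced payoffs 5, 11, 6; outcome (Medium, Y), payoffs (11, 13).
If Brio leads: Alto's best replies are X→Medium, Y→Medium, Z→Small; Brio's induced payoffs 5, 13, 17; outcome (Small, Z), payoffs (16, 17).
Alto gets 11 moving first and 16 moving second, so Alto prefers to move second.

second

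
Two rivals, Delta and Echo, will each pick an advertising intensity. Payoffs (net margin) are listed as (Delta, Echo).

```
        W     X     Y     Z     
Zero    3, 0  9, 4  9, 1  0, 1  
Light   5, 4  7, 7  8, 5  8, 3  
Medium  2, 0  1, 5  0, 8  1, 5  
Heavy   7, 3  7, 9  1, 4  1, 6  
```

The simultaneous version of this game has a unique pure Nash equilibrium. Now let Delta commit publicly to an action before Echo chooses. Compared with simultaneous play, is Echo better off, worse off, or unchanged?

Echo best-responds to each possible Delta move:
- Zero → Echo plays X (best of 0, 4, 1, 1); Delta gets 9.
- Light → Echo plays X (best of 4, 7, 5, 3); Delta gets 7.
- Medium → Echo plays Y (best of 0, 5, 8, 5); Delta gets 0.
- Heavy → Echo plays X (best of 3, 9, 4, 6); Delta gets 7.
Maximizing over 9, 7, 0, 7, Delta chooses Zero. Subgame-perfect outcome: (Zero, X) with payoffs (9, 4).
Under simultaneous play:
Delta's best replies: W→Heavy; X→Zero; Y→Zero; Z→Light.
Echo's best replies: Zero→X; Light→X; Medium→Y; Heavy→X.
Only (Zero, X) has each player best-responding; Nash payoffs (9, 4).
Echo earns 4 sequentially versus 4 at the Nash outcome: unchanged.

unchanged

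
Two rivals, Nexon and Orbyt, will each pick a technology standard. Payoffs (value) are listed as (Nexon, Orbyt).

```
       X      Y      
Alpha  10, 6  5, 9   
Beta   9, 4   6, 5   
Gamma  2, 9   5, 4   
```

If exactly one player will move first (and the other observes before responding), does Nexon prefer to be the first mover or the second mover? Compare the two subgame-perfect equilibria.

second

If Nexon leads: Orbyt's best replies are Alpha→Y, Beta→Y, Gamma→X; Nexon's induced payoffs 5, 6, 2; outcome (Beta, Y), payoffs (6, 5).
If Orbyt leads: Nexon's best replies are X→Alpha, Y→Beta; Orbyt's induced payoffs 6, 5; outcome (Alpha, X), payoffs (10, 6).
Nexon gets 6 moving first and 10 moving second, so Nexon prefers to move second.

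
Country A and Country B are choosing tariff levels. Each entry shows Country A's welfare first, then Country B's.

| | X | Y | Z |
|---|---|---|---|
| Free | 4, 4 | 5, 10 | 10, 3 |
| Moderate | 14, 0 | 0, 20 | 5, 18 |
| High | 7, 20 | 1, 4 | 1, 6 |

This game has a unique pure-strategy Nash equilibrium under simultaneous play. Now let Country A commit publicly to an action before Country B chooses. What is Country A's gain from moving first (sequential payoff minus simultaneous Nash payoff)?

Backward induction with Country A moving first.
- Free: Country B compares 4, 10, 3 and picks Y; Country A would get 5.
- Moderate: Country B compares 0, 20, 18 and picks Y; Country A would get 0.
- High: Country B compares 20, 4, 6 and picks X; Country A would get 7.
Maximizing over 5, 0, 7, Country A chooses High. Subgame-perfect outcome: (High, X) with payoffs (7, 20).
Under simultaneous play:
Country A's best replies: X→Moderate; Y→Free; Z→Free.
Country B's best replies: Free→Y; Moderate→Y; High→X.
The unique mutual best reply is (Free, Y), giving (5, 10).
Country A's commitment gain: 7 − 5 = 2.

2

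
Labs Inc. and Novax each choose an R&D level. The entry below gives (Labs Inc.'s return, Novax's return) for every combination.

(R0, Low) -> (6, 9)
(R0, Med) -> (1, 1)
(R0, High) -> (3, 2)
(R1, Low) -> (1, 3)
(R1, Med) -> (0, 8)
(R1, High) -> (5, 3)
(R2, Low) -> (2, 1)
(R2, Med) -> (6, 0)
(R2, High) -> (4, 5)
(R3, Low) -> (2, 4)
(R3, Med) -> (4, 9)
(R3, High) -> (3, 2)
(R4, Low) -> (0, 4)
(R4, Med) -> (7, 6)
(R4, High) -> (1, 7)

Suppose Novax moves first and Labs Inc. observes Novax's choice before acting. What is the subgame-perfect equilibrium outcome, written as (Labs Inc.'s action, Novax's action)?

(R0, Low)

Labs Inc. best-responds to each possible Novax move:
- Low: BR = R0, leader payoff 9.
- Med: BR = R4, leader payoff 6.
- High: BR = R1, leader payoff 3.
Maximizing over 9, 6, 3, Novax chooses Low. Subgame-perfect outcome: (R0, Low) with payoffs (6, 9).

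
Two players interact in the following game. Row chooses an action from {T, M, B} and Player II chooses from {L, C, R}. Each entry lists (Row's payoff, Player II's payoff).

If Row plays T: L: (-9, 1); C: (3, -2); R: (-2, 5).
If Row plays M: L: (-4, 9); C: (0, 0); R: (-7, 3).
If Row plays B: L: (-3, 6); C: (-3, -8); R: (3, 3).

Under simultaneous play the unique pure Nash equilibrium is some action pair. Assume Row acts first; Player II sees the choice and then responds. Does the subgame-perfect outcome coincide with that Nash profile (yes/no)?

Player II best-responds to each possible Row move:
- T → Player II plays R (best of 1, -2, 5); Row gets -2.
- M → Player II plays L (best of 9, 0, 3); Row gets -4.
- B → Player II plays L (best of 6, -8, 3); Row gets -3.
Among -2, -4, -3, the best is -2 at T. Subgame-perfect outcome: (T, R) with payoffs (-2, 5).
Under simultaneous play:
Row's best replies: L→B; C→T; R→B.
Player II's best replies: T→R; M→L; B→L.
The unique mutual best reply is (B, L), giving (-3, 6).
Sequential outcome (T, R) differs from the Nash profile (B, L).

no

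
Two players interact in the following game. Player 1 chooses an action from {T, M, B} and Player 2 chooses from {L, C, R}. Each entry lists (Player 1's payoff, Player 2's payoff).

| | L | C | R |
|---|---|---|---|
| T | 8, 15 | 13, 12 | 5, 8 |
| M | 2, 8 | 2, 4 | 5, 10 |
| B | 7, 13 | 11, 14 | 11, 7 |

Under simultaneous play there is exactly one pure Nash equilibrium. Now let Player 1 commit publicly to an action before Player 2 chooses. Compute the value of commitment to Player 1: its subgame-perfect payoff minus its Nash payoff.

Backward induction with Player 1 moving first.
- T → Player 2 plays L (best of 15, 12, 8); Player 1 gets 8.
- M → Player 2 plays R (best of 8, 4, 10); Player 1 gets 5.
- B → Player 2 plays C (best of 13, 14, 7); Player 1 gets 11.
Player 1's induced payoffs are 8, 5, 11, so Player 1 commits to B. Subgame-perfect outcome: (B, C) with payoffs (11, 14).
Under simultaneous play:
Player 1's best replies: L→T; C→T; R→B.
Player 2's best replies: T→L; M→R; B→C.
The unique mutual best reply is (T, L), giving (8, 15).
Player 1's commitment gain: 11 − 8 = 3.

3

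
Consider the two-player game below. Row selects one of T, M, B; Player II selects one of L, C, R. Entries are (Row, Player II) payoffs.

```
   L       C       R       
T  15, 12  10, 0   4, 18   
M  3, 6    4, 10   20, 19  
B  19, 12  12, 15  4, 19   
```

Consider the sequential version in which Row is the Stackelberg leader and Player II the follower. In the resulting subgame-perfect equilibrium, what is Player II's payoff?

Solve by backward induction (Row leads).
- T → Player II plays R (best of 12, 0, 18); Row gets 4.
- M → Player II plays R (best of 6, 10, 19); Row gets 20.
- B → Player II plays R (best of 12, 15, 19); Row gets 4.
Row's induced payoffs are 4, 20, 4, so Row commits to M. Subgame-perfect outcome: (M, R) with payoffs (20, 19).

19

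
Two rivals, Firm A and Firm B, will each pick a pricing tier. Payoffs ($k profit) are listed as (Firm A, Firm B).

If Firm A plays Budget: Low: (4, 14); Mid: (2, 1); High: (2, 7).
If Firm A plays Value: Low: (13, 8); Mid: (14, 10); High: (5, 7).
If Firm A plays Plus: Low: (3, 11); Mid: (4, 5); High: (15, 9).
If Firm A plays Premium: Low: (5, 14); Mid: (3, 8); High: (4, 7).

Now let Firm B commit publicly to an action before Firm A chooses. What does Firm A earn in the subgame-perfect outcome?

14

Backward induction with Firm B moving first.
- Low: BR = Value, leader payoff 8.
- Mid: BR = Value, leader payoff 10.
- High: BR = Plus, leader payoff 9.
Firm B's induced payoffs are 8, 10, 9, so Firm B commits to Mid. Subgame-perfect outcome: (Value, Mid) with payoffs (14, 10).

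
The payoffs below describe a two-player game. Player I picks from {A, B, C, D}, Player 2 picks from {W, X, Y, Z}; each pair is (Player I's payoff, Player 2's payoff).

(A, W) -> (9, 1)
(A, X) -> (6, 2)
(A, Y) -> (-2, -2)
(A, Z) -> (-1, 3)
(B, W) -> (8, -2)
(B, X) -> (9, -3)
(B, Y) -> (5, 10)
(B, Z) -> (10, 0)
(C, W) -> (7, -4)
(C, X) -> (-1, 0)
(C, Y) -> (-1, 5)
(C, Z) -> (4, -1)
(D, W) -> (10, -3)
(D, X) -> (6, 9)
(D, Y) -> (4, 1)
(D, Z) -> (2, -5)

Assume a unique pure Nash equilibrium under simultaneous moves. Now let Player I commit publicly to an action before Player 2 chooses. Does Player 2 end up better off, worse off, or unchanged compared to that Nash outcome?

worse off

Player 2 best-responds to each possible Player I move:
- A: BR = Z, leader payoff -1.
- B: BR = Y, leader payoff 5.
- C: BR = Y, leader payoff -1.
- D: BR = X, leader payoff 6.
Maximizing over -1, 5, -1, 6, Player I chooses D. Subgame-perfect outcome: (D, X) with payoffs (6, 9).
Under simultaneous play:
Player I's best replies: W→D; X→B; Y→B; Z→B.
Player 2's best replies: A→Z; B→Y; C→Y; D→X.
Only (B, Y) has each player best-responding; Nash payoffs (5, 10).
Player 2 earns 9 sequentially versus 10 at the Nash outcome: worse off.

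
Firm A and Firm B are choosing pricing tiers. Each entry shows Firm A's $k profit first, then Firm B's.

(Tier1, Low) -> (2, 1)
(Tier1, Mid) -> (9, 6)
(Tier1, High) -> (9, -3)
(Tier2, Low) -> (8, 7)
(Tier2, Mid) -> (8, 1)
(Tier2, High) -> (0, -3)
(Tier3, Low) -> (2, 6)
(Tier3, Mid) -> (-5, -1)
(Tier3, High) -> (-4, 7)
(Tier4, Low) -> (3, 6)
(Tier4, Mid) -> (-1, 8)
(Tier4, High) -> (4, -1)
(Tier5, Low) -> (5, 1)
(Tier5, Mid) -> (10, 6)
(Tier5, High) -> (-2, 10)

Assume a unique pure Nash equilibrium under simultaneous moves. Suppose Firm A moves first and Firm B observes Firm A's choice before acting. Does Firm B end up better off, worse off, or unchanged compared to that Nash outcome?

Work backward from Firm B's decision.
- Tier1 → Firm B plays Mid (best of 1, 6, -3); Firm A gets 9.
- Tier2 → Firm B plays Low (best of 7, 1, -3); Firm A gets 8.
- Tier3 → Firm B plays High (best of 6, -1, 7); Firm A gets -4.
- Tier4 → Firm B plays Mid (best of 6, 8, -1); Firm A gets -1.
- Tier5 → Firm B plays High (best of 1, 6, 10); Firm A gets -2.
Maximizing over 9, 8, -4, -1, -2, Firm A chooses Tier1. Subgame-perfect outcome: (Tier1, Mid) with payoffs (9, 6).
Now find the simultaneous Nash equilibrium.
Firm A's best replies: Low→Tier2; Mid→Tier5; High→Tier1.
Firm B's best replies: Tier1→Mid; Tier2→Low; Tier3→High; Tier4→Mid; Tier5→High.
Only (Tier2, Low) has each player best-responding; Nash payoffs (8, 7).
Firm B earns 6 sequentially versus 7 at the Nash outcome: worse off.

worse off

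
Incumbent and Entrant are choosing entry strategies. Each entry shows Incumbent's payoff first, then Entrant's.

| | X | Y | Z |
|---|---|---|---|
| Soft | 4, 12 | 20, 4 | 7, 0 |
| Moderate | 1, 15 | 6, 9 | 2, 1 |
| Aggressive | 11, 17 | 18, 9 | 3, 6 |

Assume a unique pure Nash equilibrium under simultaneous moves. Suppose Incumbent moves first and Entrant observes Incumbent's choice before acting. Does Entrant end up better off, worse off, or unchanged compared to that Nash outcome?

unchanged

Work backward from Entrant's decision.
- Soft: BR = X, leader payoff 4.
- Moderate: BR = X, leader payoff 1.
- Aggressive: BR = X, leader payoff 11.
Maximizing over 4, 1, 11, Incumbent chooses Aggressive. Subgame-perfect outcome: (Aggressive, X) with payoffs (11, 17).
Now find the simultaneous Nash equilibrium.
Incumbent's best replies: X→Aggressive; Y→Soft; Z→Soft.
Entrant's best replies: Soft→X; Moderate→X; Aggressive→X.
Only (Aggressive, X) has each player best-responding; Nash payoffs (11, 17).
Entrant earns 17 sequentially versus 17 at the Nash outcome: unchanged.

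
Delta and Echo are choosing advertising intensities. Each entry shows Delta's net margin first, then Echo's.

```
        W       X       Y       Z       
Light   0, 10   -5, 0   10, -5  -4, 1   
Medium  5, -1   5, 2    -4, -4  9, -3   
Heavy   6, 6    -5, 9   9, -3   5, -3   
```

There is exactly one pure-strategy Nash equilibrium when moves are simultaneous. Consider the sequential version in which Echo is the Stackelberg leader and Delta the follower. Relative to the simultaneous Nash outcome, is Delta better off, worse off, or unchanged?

Backward induction with Echo moving first.
- W: Delta compares 0, 5, 6 and picks Heavy; Echo would get 6.
- X: Delta compares -5, 5, -5 and picks Medium; Echo would get 2.
- Y: Delta compares 10, -4, 9 and picks Light; Echo would get -5.
- Z: Delta compares -4, 9, 5 and picks Medium; Echo would get -3.
Echo's induced payoffs are 6, 2, -5, -3, so Echo commits to W. Subgame-perfect outcome: (Heavy, W) with payoffs (6, 6).
Under simultaneous play:
Delta's best replies: W→Heavy; X→Medium; Y→Light; Z→Medium.
Echo's best replies: Light→W; Medium→X; Heavy→X.
The unique mutual best reply is (Medium, X), giving (5, 2).
Delta earns 6 sequentially versus 5 at the Nash outcome: better off.

better off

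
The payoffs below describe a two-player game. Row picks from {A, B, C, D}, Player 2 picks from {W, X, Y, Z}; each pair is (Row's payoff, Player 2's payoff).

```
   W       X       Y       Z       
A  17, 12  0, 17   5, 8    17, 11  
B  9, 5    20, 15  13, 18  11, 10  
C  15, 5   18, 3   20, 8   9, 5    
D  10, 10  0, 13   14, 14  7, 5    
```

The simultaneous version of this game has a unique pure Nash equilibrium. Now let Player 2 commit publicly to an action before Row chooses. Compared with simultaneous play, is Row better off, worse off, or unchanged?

unchanged

Row best-responds to each possible Player 2 move:
- W → Row plays A (best of 17, 9, 15, 10); Player 2 gets 12.
- X → Row plays B (best of 0, 20, 18, 0); Player 2 gets 15.
- Y → Row plays C (best of 5, 13, 20, 14); Player 2 gets 8.
- Z → Row plays A (best of 17, 11, 9, 7); Player 2 gets 11.
Maximizing over 12, 15, 8, 11, Player 2 chooses X. Subgame-perfect outcome: (B, X) with payoffs (20, 15).
Under simultaneous play:
Row's best replies: W→A; X→B; Y→C; Z→A.
Player 2's best replies: A→X; B→Y; C→Y; D→Y.
Only (C, Y) has each player best-responding; Nash payoffs (20, 8).
Row earns 20 sequentially versus 20 at the Nash outcome: unchanged.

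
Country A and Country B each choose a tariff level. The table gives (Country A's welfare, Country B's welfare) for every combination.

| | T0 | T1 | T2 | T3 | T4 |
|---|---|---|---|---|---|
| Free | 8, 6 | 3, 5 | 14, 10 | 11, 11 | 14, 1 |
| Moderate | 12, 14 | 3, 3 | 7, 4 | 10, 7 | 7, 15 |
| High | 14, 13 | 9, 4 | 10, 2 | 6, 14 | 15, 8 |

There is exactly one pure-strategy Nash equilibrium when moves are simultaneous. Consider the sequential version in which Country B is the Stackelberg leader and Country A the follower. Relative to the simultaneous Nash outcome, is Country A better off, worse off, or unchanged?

Work backward from Country A's decision.
- T0: BR = High, leader payoff 13.
- T1: BR = High, leader payoff 4.
- T2: BR = Free, leader payoff 10.
- T3: BR = Free, leader payoff 11.
- T4: BR = High, leader payoff 8.
Country B's induced payoffs are 13, 4, 10, 11, 8, so Country B commits to T0. Subgame-perfect outcome: (High, T0) with payoffs (14, 13).
Now find the simultaneous Nash equilibrium.
Country A's best replies: T0→High; T1→High; T2→Free; T3→Free; T4→High.
Country B's best replies: Free→T3; Moderate→T4; High→T3.
Only (Free, T3) has each player best-responding; Nash payoffs (11, 11).
Country A earns 14 sequentially versus 11 at the Nash outcome: better off.

better off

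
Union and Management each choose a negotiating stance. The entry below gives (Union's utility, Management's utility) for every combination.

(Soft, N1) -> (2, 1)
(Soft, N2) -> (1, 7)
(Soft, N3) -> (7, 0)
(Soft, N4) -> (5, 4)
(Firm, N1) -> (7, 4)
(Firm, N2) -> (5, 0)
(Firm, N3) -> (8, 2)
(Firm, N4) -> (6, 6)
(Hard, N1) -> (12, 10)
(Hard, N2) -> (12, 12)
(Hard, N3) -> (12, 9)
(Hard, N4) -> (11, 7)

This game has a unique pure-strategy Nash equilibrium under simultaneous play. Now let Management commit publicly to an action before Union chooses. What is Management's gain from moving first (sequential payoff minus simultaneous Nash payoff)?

Union best-responds to each possible Management move:
- N1 → Union plays Hard (best of 2, 7, 12); Management gets 10.
- N2 → Union plays Hard (best of 1, 5, 12); Management gets 12.
- N3 → Union plays Hard (best of 7, 8, 12); Management gets 9.
- N4 → Union plays Hard (best of 5, 6, 11); Management gets 7.
Among 10, 12, 9, 7, the best is 12 at N2. Subgame-perfect outcome: (Hard, N2) with payoffs (12, 12).
Now find the simultaneous Nash equilibrium.
Union's best replies: N1→Hard; N2→Hard; N3→Hard; N4→Hard.
Management's best replies: Soft→N2; Firm→N4; Hard→N2.
Only (Hard, N2) has each player best-responding; Nash payoffs (12, 12).
Management's commitment gain: 12 − 12 = 0.

0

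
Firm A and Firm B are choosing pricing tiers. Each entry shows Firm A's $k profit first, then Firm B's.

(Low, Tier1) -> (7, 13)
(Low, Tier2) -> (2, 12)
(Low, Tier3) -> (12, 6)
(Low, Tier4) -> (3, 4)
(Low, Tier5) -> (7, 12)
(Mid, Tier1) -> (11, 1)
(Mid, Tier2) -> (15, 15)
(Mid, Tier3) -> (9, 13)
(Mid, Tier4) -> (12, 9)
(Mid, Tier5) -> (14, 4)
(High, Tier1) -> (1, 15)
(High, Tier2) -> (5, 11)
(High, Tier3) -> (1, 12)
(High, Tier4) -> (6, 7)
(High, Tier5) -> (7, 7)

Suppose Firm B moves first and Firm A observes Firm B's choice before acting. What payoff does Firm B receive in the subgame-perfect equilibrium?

15

Backward induction with Firm B moving first.
- Tier1: BR = Mid, leader payoff 1.
- Tier2: BR = Mid, leader payoff 15.
- Tier3: BR = Low, leader payoff 6.
- Tier4: BR = Mid, leader payoff 9.
- Tier5: BR = Mid, leader payoff 4.
Maximizing over 1, 15, 6, 9, 4, Firm B chooses Tier2. Subgame-perfect outcome: (Mid, Tier2) with payoffs (15, 15).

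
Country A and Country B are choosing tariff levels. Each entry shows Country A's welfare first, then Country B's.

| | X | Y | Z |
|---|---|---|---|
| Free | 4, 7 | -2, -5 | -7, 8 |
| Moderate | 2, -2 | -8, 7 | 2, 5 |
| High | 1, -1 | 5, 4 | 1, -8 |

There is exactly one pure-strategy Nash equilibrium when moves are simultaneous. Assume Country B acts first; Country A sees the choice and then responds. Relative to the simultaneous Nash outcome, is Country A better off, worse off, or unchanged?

Country A best-responds to each possible Country B move:
- X: BR = Free, leader payoff 7.
- Y: BR = High, leader payoff 4.
- Z: BR = Moderate, leader payoff 5.
Maximizing over 7, 4, 5, Country B chooses X. Subgame-perfect outcome: (Free, X) with payoffs (4, 7).
For the simultaneous game, intersect best replies.
Country A's best replies: X→Free; Y→High; Z→Moderate.
Country B's best replies: Free→Z; Moderate→Y; High→Y.
Only (High, Y) has each player best-responding; Nash payoffs (5, 4).
Country A earns 4 sequentially versus 5 at the Nash outcome: worse off.

worse off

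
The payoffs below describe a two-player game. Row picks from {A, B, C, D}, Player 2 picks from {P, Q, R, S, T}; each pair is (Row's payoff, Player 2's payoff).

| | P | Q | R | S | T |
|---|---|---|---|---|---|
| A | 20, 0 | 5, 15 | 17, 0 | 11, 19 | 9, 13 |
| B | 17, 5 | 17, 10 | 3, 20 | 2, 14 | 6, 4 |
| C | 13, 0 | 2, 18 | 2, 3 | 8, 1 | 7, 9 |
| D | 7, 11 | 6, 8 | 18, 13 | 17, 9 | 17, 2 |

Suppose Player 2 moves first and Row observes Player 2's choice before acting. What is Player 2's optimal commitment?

Solve by backward induction (Player 2 leads).
- P: BR = A, leader payoff 0.
- Q: BR = B, leader payoff 10.
- R: BR = D, leader payoff 13.
- S: BR = D, leader payoff 9.
- T: BR = D, leader payoff 2.
Player 2's induced payoffs are 0, 10, 13, 9, 2, so Player 2 commits to R. Subgame-perfect outcome: (D, R) with payoffs (18, 13).

R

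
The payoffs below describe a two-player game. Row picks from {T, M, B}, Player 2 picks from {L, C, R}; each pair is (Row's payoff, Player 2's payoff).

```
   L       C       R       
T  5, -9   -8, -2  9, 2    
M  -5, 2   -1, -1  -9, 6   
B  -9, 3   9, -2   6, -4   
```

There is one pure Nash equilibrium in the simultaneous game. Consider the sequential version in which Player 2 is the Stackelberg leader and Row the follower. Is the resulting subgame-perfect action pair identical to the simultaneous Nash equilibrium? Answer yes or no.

Backward induction with Player 2 moving first.
- L: Row compares 5, -5, -9 and picks T; Player 2 would get -9.
- C: Row compares -8, -1, 9 and picks B; Player 2 would get -2.
- R: Row compares 9, -9, 6 and picks T; Player 2 would get 2.
Among -9, -2, 2, the best is 2 at R. Subgame-perfect outcome: (T, R) with payoffs (9, 2).
Under simultaneous play:
Row's best replies: L→T; C→B; R→T.
Player 2's best replies: T→R; M→R; B→L.
Only (T, R) has each player best-responding; Nash payoffs (9, 2).
Sequential outcome (T, R) coincides with the Nash profile (T, R).

yes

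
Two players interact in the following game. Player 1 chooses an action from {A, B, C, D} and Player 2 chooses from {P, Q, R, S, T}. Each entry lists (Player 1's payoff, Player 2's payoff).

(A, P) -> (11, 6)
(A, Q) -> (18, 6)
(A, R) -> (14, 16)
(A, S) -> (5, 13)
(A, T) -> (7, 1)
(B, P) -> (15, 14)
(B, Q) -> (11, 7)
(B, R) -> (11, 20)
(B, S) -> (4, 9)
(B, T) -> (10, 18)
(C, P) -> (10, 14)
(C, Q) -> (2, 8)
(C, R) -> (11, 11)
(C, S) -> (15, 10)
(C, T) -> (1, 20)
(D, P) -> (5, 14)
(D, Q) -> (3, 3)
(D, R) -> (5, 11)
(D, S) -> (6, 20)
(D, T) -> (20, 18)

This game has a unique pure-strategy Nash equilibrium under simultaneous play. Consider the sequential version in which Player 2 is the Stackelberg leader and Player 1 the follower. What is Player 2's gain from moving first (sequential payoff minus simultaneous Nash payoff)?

2

Solve by backward induction (Player 2 leads).
- P: Player 1 compares 11, 15, 10, 5 and picks B; Player 2 would get 14.
- Q: Player 1 compares 18, 11, 2, 3 and picks A; Player 2 would get 6.
- R: Player 1 compares 14, 11, 11, 5 and picks A; Player 2 would get 16.
- S: Player 1 compares 5, 4, 15, 6 and picks C; Player 2 would get 10.
- T: Player 1 compares 7, 10, 1, 20 and picks D; Player 2 would get 18.
Among 14, 6, 16, 10, 18, the best is 18 at T. Subgame-perfect outcome: (D, T) with payoffs (20, 18).
Under simultaneous play:
Player 1's best replies: P→B; Q→A; R→A; S→C; T→D.
Player 2's best replies: A→R; B→R; C→T; D→S.
The unique mutual best reply is (A, R), giving (14, 16).
Player 2's commitment gain: 18 − 16 = 2.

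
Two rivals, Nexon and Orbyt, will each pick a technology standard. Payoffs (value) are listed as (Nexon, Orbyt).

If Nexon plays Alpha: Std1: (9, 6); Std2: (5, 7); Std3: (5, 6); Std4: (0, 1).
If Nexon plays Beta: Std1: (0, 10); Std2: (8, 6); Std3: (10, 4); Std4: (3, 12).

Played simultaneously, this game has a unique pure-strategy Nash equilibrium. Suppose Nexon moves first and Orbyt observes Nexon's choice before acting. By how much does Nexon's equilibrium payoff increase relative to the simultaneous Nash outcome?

2

Solve by backward induction (Nexon leads).
- Alpha: Orbyt compares 6, 7, 6, 1 and picks Std2; Nexon would get 5.
- Beta: Orbyt compares 10, 6, 4, 12 and picks Std4; Nexon would get 3.
Maximizing over 5, 3, Nexon chooses Alpha. Subgame-perfect outcome: (Alpha, Std2) with payoffs (5, 7).
For the simultaneous game, intersect best replies.
Nexon's best replies: Std1→Alpha; Std2→Beta; Std3→Beta; Std4→Beta.
Orbyt's best replies: Alpha→Std2; Beta→Std4.
The unique mutual best reply is (Beta, Std4), giving (3, 12).
Nexon's commitment gain: 5 − 3 = 2.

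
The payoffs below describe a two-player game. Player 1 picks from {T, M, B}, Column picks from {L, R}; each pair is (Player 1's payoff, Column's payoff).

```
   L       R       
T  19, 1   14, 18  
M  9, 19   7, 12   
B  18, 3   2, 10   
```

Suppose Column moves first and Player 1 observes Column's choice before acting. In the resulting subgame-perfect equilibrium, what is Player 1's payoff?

14

Player 1 best-responds to each possible Column move:
- L: Player 1 compares 19, 9, 18 and picks T; Column would get 1.
- R: Player 1 compares 14, 7, 2 and picks T; Column would get 18.
Column's induced payoffs are 1, 18, so Column commits to R. Subgame-perfect outcome: (T, R) with payoffs (14, 18).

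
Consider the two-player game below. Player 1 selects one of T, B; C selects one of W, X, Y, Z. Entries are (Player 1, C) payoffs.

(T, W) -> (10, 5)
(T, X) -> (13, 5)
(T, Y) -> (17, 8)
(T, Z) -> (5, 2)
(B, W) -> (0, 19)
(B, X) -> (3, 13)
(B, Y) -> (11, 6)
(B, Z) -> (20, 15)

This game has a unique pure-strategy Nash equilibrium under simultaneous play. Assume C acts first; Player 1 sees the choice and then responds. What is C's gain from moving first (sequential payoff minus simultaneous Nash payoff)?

Player 1 best-responds to each possible C move:
- W → Player 1 plays T (best of 10, 0); C gets 5.
- X → Player 1 plays T (best of 13, 3); C gets 5.
- Y → Player 1 plays T (best of 17, 11); C gets 8.
- Z → Player 1 plays B (best of 5, 20); C gets 15.
C's induced payoffs are 5, 5, 8, 15, so C commits to Z. Subgame-perfect outcome: (B, Z) with payoffs (20, 15).
Under simultaneous play:
Player 1's best replies: W→T; X→T; Y→T; Z→B.
C's best replies: T→Y; B→W.
Only (T, Y) has each player best-responding; Nash payoffs (17, 8).
C's commitment gain: 15 − 8 = 7.

7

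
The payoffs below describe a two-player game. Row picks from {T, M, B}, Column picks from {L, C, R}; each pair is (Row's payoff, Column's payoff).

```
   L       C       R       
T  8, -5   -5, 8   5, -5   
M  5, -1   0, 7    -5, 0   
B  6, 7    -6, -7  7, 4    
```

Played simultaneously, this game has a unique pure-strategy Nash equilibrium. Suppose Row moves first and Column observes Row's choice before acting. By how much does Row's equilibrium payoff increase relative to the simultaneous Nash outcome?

Work backward from Column's decision.
- T: Column compares -5, 8, -5 and picks C; Row would get -5.
- M: Column compares -1, 7, 0 and picks C; Row would get 0.
- B: Column compares 7, -7, 4 and picks L; Row would get 6.
Among -5, 0, 6, the best is 6 at B. Subgame-perfect outcome: (B, L) with payoffs (6, 7).
Under simultaneous play:
Row's best replies: L→T; C→M; R→B.
Column's best replies: T→C; M→C; B→L.
The unique mutual best reply is (M, C), giving (0, 7).
Row's commitment gain: 6 − 0 = 6.

6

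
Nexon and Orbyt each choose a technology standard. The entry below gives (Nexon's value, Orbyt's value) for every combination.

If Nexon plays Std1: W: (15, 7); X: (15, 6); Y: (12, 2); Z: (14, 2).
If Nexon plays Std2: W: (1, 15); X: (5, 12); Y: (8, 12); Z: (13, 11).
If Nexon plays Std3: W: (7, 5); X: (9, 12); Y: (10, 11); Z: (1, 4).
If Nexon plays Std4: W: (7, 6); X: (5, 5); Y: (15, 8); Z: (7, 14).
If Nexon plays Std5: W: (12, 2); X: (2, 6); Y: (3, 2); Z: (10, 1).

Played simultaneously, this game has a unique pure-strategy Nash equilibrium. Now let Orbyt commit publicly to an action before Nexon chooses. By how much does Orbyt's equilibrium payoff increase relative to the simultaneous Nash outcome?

1

Work backward from Nexon's decision.
- W: BR = Std1, leader payoff 7.
- X: BR = Std1, leader payoff 6.
- Y: BR = Std4, leader payoff 8.
- Z: BR = Std1, leader payoff 2.
Maximizing over 7, 6, 8, 2, Orbyt chooses Y. Subgame-perfect outcome: (Std4, Y) with payoffs (15, 8).
Now find the simultaneous Nash equilibrium.
Nexon's best replies: W→Std1; X→Std1; Y→Std4; Z→Std1.
Orbyt's best replies: Std1→W; Std2→W; Std3→X; Std4→Z; Std5→X.
The unique mutual best reply is (Std1, W), giving (15, 7).
Orbyt's commitment gain: 8 − 7 = 1.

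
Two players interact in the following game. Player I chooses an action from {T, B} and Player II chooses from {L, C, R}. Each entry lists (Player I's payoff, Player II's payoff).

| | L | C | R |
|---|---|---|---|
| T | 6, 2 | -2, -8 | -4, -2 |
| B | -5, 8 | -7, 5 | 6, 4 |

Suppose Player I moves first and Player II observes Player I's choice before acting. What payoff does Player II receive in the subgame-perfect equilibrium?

Work backward from Player II's decision.
- T → Player II plays L (best of 2, -8, -2); Player I gets 6.
- B → Player II plays L (best of 8, 5, 4); Player I gets -5.
Maximizing over 6, -5, Player I chooses T. Subgame-perfect outcome: (T, L) with payoffs (6, 2).

2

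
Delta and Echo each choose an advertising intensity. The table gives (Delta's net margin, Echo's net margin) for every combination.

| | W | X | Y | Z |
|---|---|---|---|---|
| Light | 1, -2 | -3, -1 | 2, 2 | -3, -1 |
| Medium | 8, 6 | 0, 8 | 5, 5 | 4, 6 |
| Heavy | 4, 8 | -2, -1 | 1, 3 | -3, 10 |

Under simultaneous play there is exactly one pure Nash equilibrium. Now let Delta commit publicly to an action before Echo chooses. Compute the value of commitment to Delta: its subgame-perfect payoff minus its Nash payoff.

2

Echo best-responds to each possible Delta move:
- Light → Echo plays Y (best of -2, -1, 2, -1); Delta gets 2.
- Medium → Echo plays X (best of 6, 8, 5, 6); Delta gets 0.
- Heavy → Echo plays Z (best of 8, -1, 3, 10); Delta gets -3.
Delta's induced payoffs are 2, 0, -3, so Delta commits to Light. Subgame-perfect outcome: (Light, Y) with payoffs (2, 2).
Now find the simultaneous Nash equilibrium.
Delta's best replies: W→Medium; X→Medium; Y→Medium; Z→Medium.
Echo's best replies: Light→Y; Medium→X; Heavy→Z.
Only (Medium, X) has each player best-responding; Nash payoffs (0, 8).
Delta's commitment gain: 2 − 0 = 2.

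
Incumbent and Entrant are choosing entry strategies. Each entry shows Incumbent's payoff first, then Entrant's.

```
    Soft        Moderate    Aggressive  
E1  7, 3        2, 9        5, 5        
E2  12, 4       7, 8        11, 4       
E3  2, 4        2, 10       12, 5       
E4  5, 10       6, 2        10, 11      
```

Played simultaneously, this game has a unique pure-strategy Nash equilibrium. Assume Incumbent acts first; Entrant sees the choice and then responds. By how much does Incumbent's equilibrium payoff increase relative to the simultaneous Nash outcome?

3

Entrant best-responds to each possible Incumbent move:
- E1: BR = Moderate, leader payoff 2.
- E2: BR = Moderate, leader payoff 7.
- E3: BR = Moderate, leader payoff 2.
- E4: BR = Aggressive, leader payoff 10.
Among 2, 7, 2, 10, the best is 10 at E4. Subgame-perfect outcome: (E4, Aggressive) with payoffs (10, 11).
Under simultaneous play:
Incumbent's best replies: Soft→E2; Moderate→E2; Aggressive→E3.
Entrant's best replies: E1→Moderate; E2→Moderate; E3→Moderate; E4→Aggressive.
The unique mutual best reply is (E2, Moderate), giving (7, 8).
Incumbent's commitment gain: 10 − 7 = 3.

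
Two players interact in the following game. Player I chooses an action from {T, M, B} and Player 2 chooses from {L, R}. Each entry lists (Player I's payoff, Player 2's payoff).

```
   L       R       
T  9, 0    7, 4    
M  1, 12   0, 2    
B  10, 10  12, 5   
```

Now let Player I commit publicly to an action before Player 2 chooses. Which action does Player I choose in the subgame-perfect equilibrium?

B

Work backward from Player 2's decision.
- T: BR = R, leader payoff 7.
- M: BR = L, leader payoff 1.
- B: BR = L, leader payoff 10.
Maximizing over 7, 1, 10, Player I chooses B. Subgame-perfect outcome: (B, L) with payoffs (10, 10).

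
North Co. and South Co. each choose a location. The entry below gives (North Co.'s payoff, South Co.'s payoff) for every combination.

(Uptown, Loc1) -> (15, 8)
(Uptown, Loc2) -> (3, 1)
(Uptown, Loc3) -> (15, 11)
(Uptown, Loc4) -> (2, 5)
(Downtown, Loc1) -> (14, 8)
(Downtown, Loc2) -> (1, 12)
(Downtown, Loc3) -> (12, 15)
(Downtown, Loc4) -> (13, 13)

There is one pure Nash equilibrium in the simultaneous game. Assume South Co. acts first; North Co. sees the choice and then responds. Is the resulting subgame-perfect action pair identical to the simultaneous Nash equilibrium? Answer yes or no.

no

Backward induction with South Co. moving first.
- Loc1: BR = Uptown, leader payoff 8.
- Loc2: BR = Uptown, leader payoff 1.
- Loc3: BR = Uptown, leader payoff 11.
- Loc4: BR = Downtown, leader payoff 13.
Maximizing over 8, 1, 11, 13, South Co. chooses Loc4. Subgame-perfect outcome: (Downtown, Loc4) with payoffs (13, 13).
For the simultaneous game, intersect best replies.
North Co.'s best replies: Loc1→Uptown; Loc2→Uptown; Loc3→Uptown; Loc4→Downtown.
South Co.'s best replies: Uptown→Loc3; Downtown→Loc3.
The unique mutual best reply is (Uptown, Loc3), giving (15, 11).
Sequential outcome (Downtown, Loc4) differs from the Nash profile (Uptown, Loc3).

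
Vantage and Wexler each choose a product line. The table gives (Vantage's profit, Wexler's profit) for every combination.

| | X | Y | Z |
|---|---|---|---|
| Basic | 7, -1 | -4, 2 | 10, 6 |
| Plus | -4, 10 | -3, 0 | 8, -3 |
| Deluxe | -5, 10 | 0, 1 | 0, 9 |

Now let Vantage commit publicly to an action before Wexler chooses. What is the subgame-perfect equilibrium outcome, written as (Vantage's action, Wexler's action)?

Work backward from Wexler's decision.
- Basic → Wexler plays Z (best of -1, 2, 6); Vantage gets 10.
- Plus → Wexler plays X (best of 10, 0, -3); Vantage gets -4.
- Deluxe → Wexler plays X (best of 10, 1, 9); Vantage gets -5.
Among 10, -4, -5, the best is 10 at Basic. Subgame-perfect outcome: (Basic, Z) with payoffs (10, 6).

(Basic, Z)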